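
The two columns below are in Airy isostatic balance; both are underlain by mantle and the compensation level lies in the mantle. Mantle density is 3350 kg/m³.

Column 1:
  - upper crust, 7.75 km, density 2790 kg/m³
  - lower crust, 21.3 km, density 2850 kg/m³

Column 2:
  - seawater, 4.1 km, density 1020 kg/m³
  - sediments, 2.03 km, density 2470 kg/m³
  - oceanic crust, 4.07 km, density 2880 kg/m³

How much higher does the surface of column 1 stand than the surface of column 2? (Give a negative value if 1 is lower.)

0.519 km

For any compensation level in the mantle, the mantle terms cancel and isostasy reduces to e = (Σt_1 − Σt_2) − (Σ(ρt)_1 − Σ(ρt)_2) / ρ_m.
Σt_1 = 29.05 km; Σt_2 = 10.2 km; Σ(ρt)_1 = 82327.5; Σ(ρt)_2 = 20917.7 (in km·kg/m³).
e = (29.05 − 10.2) − (82327.5 − 20917.7) / 3350 = 0.519 km.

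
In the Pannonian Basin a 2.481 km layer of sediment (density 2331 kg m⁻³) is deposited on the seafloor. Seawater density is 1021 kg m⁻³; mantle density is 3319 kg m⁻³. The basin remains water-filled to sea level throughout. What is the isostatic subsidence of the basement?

1.41 km

Submarine loading: the sediment displaces seawater, and the subsidence is in turn flooded, so s (ρ_m − ρ_w) = t (ρ_sed − ρ_w).
s = 2.481 km × (2331 − 1021) / (3319 − 1021) = 1.41 km.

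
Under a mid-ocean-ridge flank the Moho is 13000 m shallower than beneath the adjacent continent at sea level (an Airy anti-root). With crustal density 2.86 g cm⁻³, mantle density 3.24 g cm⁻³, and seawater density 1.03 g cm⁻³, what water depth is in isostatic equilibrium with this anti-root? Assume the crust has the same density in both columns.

Replacing a thickness d of crust by seawater at the top must be balanced by replacing crust with mantle at the base: d (ρ_c − ρ_w) = a (ρ_m − ρ_c).
d = a (ρ_m − ρ_c)/(ρ_c − ρ_w) = 13000 m × 0.38/1.83 = 2700 m.

2700 m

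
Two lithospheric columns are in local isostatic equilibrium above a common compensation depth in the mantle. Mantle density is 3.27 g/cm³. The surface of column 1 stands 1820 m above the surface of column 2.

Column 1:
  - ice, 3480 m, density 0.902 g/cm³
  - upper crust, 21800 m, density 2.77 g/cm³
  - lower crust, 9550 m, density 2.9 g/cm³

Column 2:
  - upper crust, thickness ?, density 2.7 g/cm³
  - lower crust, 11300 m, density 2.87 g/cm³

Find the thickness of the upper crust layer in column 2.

21400 m

Take the compensation level at the base of the deeper column (depth z_c below the surface of column 1) and equate Σ ρ_i t_i down to z_c; mantle fills any gap and the z_c terms cancel.
Column 1: 3480×0.902 + 21800×2.77 + 9550×2.9 + (z_c − 34830)×3.27
Column 2: 1820×0 + x×2.7 + 11300×2.87 + (z_c − 1820 − 11300 − x)×3.27
The z_c×3.27 term appears on both sides and cancels. Collect the known terms of each column as K = Σ(ρt)_known − 3.27 × (depth of known layers): K_1 = 91219.96 − 3.27×34830 = −22674.14; K_2 = 32431 − 3.27×(1820 + 11300) = −10471.4.
Balance: K_1 = K_2 − x×(3.27 − 2.7), so x = (K_2 − K_1)/(3.27 − 2.7) = 12202.7/0.57 = 21400 m.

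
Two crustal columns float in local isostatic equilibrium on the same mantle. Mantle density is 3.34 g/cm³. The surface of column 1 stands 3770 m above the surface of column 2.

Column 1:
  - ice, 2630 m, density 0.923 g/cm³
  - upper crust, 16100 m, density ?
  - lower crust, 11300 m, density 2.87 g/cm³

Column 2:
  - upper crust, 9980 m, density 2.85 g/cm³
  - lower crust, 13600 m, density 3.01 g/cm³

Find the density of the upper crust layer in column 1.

Take the compensation level at the base of the deeper column (depth z_c below the surface of column 1) and equate Σ ρ_i t_i down to z_c; mantle fills any gap and the z_c terms cancel.
Column 1: 2630×0.923 + 16100×ρ + 11300×2.87 + (z_c − 30030)×3.34
Column 2: 3770×0 + 9980×2.85 + 13600×3.01 + (z_c − 3770 − 23580)×3.34
The z_c×3.34 term appears on both sides and cancels. Collect the known terms of each column as K = Σ(ρt)_known − 3.34 × (depth of known layers): K_1 = 34858.49 − 3.34×30030 = −65441.71; K_2 = 69379 − 3.34×(3770 + 23580) = −21970.
Balance: K_1 + 16100×ρ = K_2, so ρ = (K_2 − K_1)/16100 = 43471.7/16100 = 2.7 g/cm³.

2.7 g/cm³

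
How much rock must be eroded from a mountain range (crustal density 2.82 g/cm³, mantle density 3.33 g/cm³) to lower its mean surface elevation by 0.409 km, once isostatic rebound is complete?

2.67 km

Net drop Δ = e − u = e − e ρ_c/ρ_m = e (ρ_m − ρ_c)/ρ_m.
e = Δ ρ_m/(ρ_m − ρ_c) = 0.409 km × 3.33/0.51 = 2.67 km.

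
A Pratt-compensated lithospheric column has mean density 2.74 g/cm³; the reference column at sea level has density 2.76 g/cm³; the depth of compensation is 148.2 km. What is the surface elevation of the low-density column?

ρ_ref D = ρ (D + h) → h = D (ρ_ref − ρ)/ρ.
h = 148.2 km × (2.76 − 2.74)/2.74 = 1.08 km.

1.08 km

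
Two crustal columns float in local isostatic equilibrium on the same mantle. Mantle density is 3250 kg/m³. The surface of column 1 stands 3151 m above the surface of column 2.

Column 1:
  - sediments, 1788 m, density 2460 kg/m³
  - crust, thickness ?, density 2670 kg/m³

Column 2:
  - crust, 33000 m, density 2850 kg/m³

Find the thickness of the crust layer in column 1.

38000 m

Take the compensation level at the base of the deeper column (depth z_c below the surface of column 1) and equate Σ ρ_i t_i down to z_c; mantle fills any gap and the z_c terms cancel.
Column 1: 1788×2460 + x×2670 + (z_c − 1788 − x)×3250
Column 2: 3151×0 + 33000×2850 + (z_c − 3151 − 33000)×3250
The z_c×3250 term appears on both sides and cancels. Collect the known terms of each column as K = Σ(ρt)_known − 3250 × (depth of known layers): K_1 = 4398480 − 3250×1788 = −1412520; K_2 = 94050000 − 3250×(3151 + 33000) = −23440750.
Balance: K_1 − x×(3250 − 2670) = K_2, so x = (K_1 − K_2)/(3250 − 2670) = 22028200/580 = 38000 m.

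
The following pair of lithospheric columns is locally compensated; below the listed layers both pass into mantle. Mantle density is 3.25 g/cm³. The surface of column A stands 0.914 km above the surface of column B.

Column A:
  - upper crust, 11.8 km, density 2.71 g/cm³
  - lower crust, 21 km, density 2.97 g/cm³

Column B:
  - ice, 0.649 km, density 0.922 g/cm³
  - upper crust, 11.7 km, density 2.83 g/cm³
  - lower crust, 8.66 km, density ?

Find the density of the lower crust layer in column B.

Take the compensation level at the base of the deeper column (depth z_c below the surface of column A) and equate Σ ρ_i t_i down to z_c; mantle fills any gap and the z_c terms cancel.
Column A: 11.8×2.71 + 21×2.97 + (z_c − 32.8)×3.25
Column B: 0.914×0 + 0.649×0.922 + 11.7×2.83 + 8.66×ρ + (z_c − 0.914 − 21.009)×3.25
The z_c×3.25 term appears on both sides and cancels. Collect the known terms of each column as K = Σ(ρt)_known − 3.25 × (depth of known layers): K_A = 94.348 − 3.25×32.8 = −12.252; K_B = 33.709378 − 3.25×(0.914 + 21.009) = −37.540372.
Balance: K_A = K_B + 8.66×ρ, so ρ = (K_A − K_B)/8.66 = 25.2884/8.66 = 2.92 g/cm³.

2.92 g/cm³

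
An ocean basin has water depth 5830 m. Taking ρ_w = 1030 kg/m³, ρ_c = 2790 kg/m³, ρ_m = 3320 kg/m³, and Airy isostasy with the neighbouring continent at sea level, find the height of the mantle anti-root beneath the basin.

19400 m

By Archimedes' principle applied to the lithosphere: replacing crust with seawater at the top is compensated by replacing crust with mantle at the base: d (ρ_c − ρ_w) = a (ρ_m − ρ_c).
a = d (ρ_c − ρ_w)/(ρ_m − ρ_c) = 5830 m × 1760/530 = 19400 m.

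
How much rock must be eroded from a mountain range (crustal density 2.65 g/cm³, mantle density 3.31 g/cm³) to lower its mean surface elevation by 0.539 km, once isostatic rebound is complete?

Net drop Δ = e − u = e − e ρ_c/ρ_m = e (ρ_m − ρ_c)/ρ_m.
e = Δ ρ_m/(ρ_m − ρ_c) = 0.539 km × 3.31/0.66 = 2.7 km.

2.7 km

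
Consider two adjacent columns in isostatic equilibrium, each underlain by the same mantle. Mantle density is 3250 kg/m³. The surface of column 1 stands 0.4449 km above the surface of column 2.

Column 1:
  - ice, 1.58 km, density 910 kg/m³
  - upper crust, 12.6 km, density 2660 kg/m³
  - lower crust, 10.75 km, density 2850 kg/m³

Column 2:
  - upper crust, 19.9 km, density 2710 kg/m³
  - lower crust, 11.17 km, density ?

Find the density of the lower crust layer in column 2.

2960 kg/m³

Take the compensation level at the base of the deeper column (depth z_c below the surface of column 1) and equate Σ ρ_i t_i down to z_c; mantle fills any gap and the z_c terms cancel.
Column 1: 1.58×910 + 12.6×2660 + 10.75×2850 + (z_c − 24.93)×3250
Column 2: 0.4449×0 + 19.9×2710 + 11.17×ρ + (z_c − 0.4449 − 31.07)×3250
The z_c×3250 term appears on both sides and cancels. Collect the known terms of each column as K = Σ(ρt)_known − 3250 × (depth of known layers): K_1 = 65591.3 − 3250×24.93 = −15431.2; K_2 = 53929 − 3250×(0.4449 + 31.07) = −48494.425.
Balance: K_1 = K_2 + 11.17×ρ, so ρ = (K_1 − K_2)/11.17 = 33063.2/11.17 = 2960 kg/m³.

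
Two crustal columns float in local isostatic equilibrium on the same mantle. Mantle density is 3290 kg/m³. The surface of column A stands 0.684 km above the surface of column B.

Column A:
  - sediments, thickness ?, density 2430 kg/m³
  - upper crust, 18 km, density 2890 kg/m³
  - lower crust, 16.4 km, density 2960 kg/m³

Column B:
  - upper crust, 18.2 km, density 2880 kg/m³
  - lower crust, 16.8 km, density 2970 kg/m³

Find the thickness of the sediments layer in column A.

Take the compensation level at the base of the deeper column (depth z_c below the surface of column A) and equate Σ ρ_i t_i down to z_c; mantle fills any gap and the z_c terms cancel.
Column A: x×2430 + 18×2890 + 16.4×2960 + (z_c − 34.4 − x)×3290
Column B: 0.684×0 + 18.2×2880 + 16.8×2970 + (z_c − 0.684 − 35)×3290
The z_c×3290 term appears on both sides and cancels. Collect the known terms of each column as K = Σ(ρt)_known − 3290 × (depth of known layers): K_A = 100564 − 3290×34.4 = −12612; K_B = 102312 − 3290×(0.684 + 35) = −15088.36.
Balance: K_A − x×(3290 − 2430) = K_B, so x = (K_A − K_B)/(3290 − 2430) = 2476.36/860 = 2.88 km.

2.88 km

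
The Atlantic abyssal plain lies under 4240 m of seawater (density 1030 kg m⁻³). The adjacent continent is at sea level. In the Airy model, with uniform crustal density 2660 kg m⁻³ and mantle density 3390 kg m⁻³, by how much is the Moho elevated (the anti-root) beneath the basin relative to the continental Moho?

9470 m

For local isostatic compensation: replacing crust with seawater at the top is compensated by replacing crust with mantle at the base: d (ρ_c − ρ_w) = a (ρ_m − ρ_c).
a = d (ρ_c − ρ_w)/(ρ_m − ρ_c) = 4240 m × 1630/730 = 9470 m.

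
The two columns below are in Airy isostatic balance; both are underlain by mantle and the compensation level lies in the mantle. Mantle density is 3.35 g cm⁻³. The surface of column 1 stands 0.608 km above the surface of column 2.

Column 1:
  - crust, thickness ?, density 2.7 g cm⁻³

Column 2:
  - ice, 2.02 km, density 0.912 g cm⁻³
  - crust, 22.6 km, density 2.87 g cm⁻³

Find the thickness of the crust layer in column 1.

27.4 km

Take the compensation level at the base of the deeper column (depth z_c below the surface of column 1) and equate Σ ρ_i t_i down to z_c; mantle fills any gap and the z_c terms cancel.
Column 1: x×2.7 + (z_c − 0 − x)×3.35
Column 2: 0.608×0 + 2.02×0.912 + 22.6×2.87 + (z_c − 0.608 − 24.62)×3.35
The z_c×3.35 term appears on both sides and cancels. Collect the known terms of each column as K = Σ(ρt)_known − 3.35 × (depth of known layers): K_1 = 0 − 3.35×0 = 0; K_2 = 66.70424 − 3.35×(0.608 + 24.62) = −17.80956.
Balance: K_1 − x×(3.35 − 2.7) = K_2, so x = (K_1 − K_2)/(3.35 − 2.7) = 17.8096/0.65 = 27.4 km.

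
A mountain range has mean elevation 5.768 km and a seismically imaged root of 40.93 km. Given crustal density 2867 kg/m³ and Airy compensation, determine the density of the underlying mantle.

3270 kg/m³

Airy balance: ρ_c h = (ρ_m − ρ_c) r → ρ_m = ρ_c (1 + h/r).
ρ_m = 2867 × (1 + 5.768 km/40.93 km) = 3270 kg/m³.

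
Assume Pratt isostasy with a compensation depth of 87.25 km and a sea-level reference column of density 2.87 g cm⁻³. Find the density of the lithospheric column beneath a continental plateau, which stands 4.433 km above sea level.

Pratt balance: ρ_ref D = ρ (D + h).
ρ = ρ_ref D/(D + h) = 2.87 × 87.25 km/(87.25 km + 4.433 km) = 2.73 g cm⁻³.

2.73 g cm⁻³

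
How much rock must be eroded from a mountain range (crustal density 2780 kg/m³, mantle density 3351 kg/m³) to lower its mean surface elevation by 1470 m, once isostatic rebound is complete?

Net drop Δ = e − u = e − e ρ_c/ρ_m = e (ρ_m − ρ_c)/ρ_m.
e = Δ ρ_m/(ρ_m − ρ_c) = 1470 m × 3351/571 = 8630 m.

8630 m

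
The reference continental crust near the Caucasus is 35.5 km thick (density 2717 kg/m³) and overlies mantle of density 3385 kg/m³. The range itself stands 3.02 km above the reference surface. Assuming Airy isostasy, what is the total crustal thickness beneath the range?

Root depth r = h ρ_c / (ρ_m − ρ_c) = 3.02 km × 2717 / 668 = 12.28 km.
Total thickness = T + h + r = 35.5 km + 3.02 km + 12.28 km = 50.8 km.

50.8 km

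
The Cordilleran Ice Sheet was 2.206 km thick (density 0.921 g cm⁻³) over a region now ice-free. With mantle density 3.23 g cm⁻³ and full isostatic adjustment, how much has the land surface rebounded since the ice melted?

0.629 km

Removing the load lets mantle flow back in; uplift u satisfies ρ_ice t = ρ_m u.
u = t ρ_ice/ρ_m = 2.206 km × 0.921/3.23 = 0.629 km.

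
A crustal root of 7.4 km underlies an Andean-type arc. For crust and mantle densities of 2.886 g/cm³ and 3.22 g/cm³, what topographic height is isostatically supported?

Balancing pressure at the compensation depth: ρ_c h = (ρ_m − ρ_c) r.
h = r (ρ_m − ρ_c) / ρ_c = 7.4 km × (3.22 − 2.886) / 2.886 = 0.856 km.

0.856 km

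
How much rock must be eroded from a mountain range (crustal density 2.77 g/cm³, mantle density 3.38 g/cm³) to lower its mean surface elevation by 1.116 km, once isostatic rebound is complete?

Net drop Δ = e − u = e − e ρ_c/ρ_m = e (ρ_m − ρ_c)/ρ_m.
e = Δ ρ_m/(ρ_m − ρ_c) = 1.116 km × 3.38/0.61 = 6.18 km.

6.18 km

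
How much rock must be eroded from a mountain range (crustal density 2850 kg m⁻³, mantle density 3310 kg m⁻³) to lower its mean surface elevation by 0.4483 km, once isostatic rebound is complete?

3.23 km

Net drop Δ = e − u = e − e ρ_c/ρ_m = e (ρ_m − ρ_c)/ρ_m.
e = Δ ρ_m/(ρ_m − ρ_c) = 0.4483 km × 3310/460 = 3.23 km.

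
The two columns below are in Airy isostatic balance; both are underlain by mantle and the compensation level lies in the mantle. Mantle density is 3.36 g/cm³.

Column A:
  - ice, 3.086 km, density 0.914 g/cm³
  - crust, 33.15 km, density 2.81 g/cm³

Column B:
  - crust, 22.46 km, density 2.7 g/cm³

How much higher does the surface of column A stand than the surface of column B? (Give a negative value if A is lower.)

For any compensation level in the mantle, the mantle terms cancel and isostasy reduces to e = (Σt_A − Σt_B) − (Σ(ρt)_A − Σ(ρt)_B) / ρ_m.
Σt_A = 36.236 km; Σt_B = 22.46 km; Σ(ρt)_A = 95.972104; Σ(ρt)_B = 60.642 (in km·g/cm³).
e = (36.236 − 22.46) − (95.972104 − 60.642) / 3.36 = 3.26 km.

3.26 km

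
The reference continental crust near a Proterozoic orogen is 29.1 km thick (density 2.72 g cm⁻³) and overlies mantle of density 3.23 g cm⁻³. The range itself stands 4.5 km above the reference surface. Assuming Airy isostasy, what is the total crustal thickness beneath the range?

Root depth r = h ρ_c / (ρ_m − ρ_c) = 4.5 km × 2.72 / 0.51 = 24 km.
Total thickness = T + h + r = 29.1 km + 4.5 km + 24 km = 57.6 km.

57.6 km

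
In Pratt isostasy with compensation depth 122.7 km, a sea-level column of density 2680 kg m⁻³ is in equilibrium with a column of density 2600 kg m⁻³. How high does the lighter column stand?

ρ_ref D = ρ (D + h) → h = D (ρ_ref − ρ)/ρ.
h = 122.7 km × (2680 − 2600)/2600 = 3.78 km.

3.78 km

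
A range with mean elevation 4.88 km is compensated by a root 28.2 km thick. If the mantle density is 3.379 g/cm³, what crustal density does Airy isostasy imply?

2.88 g/cm³

ρ_c h = (ρ_m − ρ_c) r → ρ_c (h + r) = ρ_m r → ρ_c = ρ_m r / (h + r).
ρ_c = 3.379 × 28.2 km / (4.88 km + 28.2 km) = 2.88 g/cm³.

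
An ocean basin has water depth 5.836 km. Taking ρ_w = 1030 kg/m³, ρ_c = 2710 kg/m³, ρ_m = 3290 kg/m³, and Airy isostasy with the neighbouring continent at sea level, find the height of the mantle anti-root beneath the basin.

Balancing pressure at the compensation depth: replacing crust with seawater at the top is compensated by replacing crust with mantle at the base: d (ρ_c − ρ_w) = a (ρ_m − ρ_c).
a = d (ρ_c − ρ_w)/(ρ_m − ρ_c) = 5.836 km × 1680/580 = 16.9 km.

16.9 km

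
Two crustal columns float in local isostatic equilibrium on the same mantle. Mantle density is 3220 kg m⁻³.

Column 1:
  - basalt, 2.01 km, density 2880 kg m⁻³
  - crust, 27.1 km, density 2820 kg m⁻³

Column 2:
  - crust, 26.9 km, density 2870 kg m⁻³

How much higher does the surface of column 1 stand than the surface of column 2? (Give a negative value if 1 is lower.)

0.655 km

For any compensation level in the mantle, the mantle terms cancel and isostasy reduces to e = (Σt_1 − Σt_2) − (Σ(ρt)_1 − Σ(ρt)_2) / ρ_m.
Σt_1 = 29.11 km; Σt_2 = 26.9 km; Σ(ρt)_1 = 82210.8; Σ(ρt)_2 = 77203 (in km·kg m⁻³).
e = (29.11 − 26.9) − (82210.8 − 77203) / 3220 = 0.655 km.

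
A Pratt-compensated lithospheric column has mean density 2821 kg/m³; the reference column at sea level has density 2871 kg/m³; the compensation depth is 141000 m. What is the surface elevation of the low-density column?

2500 m

ρ_ref D = ρ (D + h) → h = D (ρ_ref − ρ)/ρ.
h = 141000 m × (2871 − 2821)/2821 = 2500 m.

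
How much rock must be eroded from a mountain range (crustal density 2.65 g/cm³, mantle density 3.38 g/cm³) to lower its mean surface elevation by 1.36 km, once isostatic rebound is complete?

6.3 km

Net drop Δ = e − u = e − e ρ_c/ρ_m = e (ρ_m − ρ_c)/ρ_m.
e = Δ ρ_m/(ρ_m − ρ_c) = 1.36 km × 3.38/0.73 = 6.3 km.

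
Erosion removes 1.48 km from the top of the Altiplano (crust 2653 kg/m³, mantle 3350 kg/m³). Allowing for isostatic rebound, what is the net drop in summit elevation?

Rebound u = e ρ_c/ρ_m = 1.48 km × 2653/3350 = 1.172 km.
Net surface drop = e − u = 1.48 km − 1.172 km = e (ρ_m − ρ_c)/ρ_m = 0.308 km.

0.308 km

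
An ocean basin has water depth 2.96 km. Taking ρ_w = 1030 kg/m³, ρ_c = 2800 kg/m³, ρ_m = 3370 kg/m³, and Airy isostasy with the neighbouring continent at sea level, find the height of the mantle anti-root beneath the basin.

9.19 km

In Airy isostatic equilibrium: replacing crust with seawater at the top is compensated by replacing crust with mantle at the base: d (ρ_c − ρ_w) = a (ρ_m − ρ_c).
a = d (ρ_c − ρ_w)/(ρ_m − ρ_c) = 2.96 km × 1770/570 = 9.19 km.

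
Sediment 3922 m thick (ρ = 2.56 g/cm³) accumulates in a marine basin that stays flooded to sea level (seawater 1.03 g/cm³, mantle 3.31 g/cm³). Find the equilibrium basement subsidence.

Submarine loading: the sediment displaces seawater, and the subsidence is in turn flooded, so s (ρ_m − ρ_w) = t (ρ_sed − ρ_w).
s = 3922 m × (2.56 − 1.03) / (3.31 − 1.03) = 2630 m.

2630 m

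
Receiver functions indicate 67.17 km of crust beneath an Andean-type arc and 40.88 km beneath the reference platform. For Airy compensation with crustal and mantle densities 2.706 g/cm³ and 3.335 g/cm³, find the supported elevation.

4.96 km

Excess crust Δ = 67.17 km − 40.88 km = 26.29 km, split between elevation h and root r with h + r = Δ.
Airy balance ρ_c h = (ρ_m − ρ_c) r gives r = h ρ_c/(ρ_m − ρ_c), so h (1 + ρ_c/(ρ_m − ρ_c)) = Δ, i.e. h = Δ (ρ_m − ρ_c)/ρ_m.
h = 26.29 km × 0.629/3.335 = 4.96 km.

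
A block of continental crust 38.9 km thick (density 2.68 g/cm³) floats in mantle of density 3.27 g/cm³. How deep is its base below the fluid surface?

Draft d = t ρ_obj/ρ_fluid = 38.9 km × 2.68/3.27 = 31.9 km.

31.9 km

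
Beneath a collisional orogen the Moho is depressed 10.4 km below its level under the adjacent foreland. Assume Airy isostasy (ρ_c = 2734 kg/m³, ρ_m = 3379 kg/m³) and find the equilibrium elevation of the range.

Balancing pressure at the compensation depth: ρ_c h = (ρ_m − ρ_c) r.
h = r (ρ_m − ρ_c) / ρ_c = 10.4 km × (3379 − 2734) / 2734 = 2.45 km.

2.45 km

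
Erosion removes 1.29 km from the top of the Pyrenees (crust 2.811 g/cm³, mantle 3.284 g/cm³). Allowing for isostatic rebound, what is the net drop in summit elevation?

Rebound u = e ρ_c/ρ_m = 1.29 km × 2.811/3.284 = 1.104 km.
Net surface drop = e − u = 1.29 km − 1.104 km = e (ρ_m − ρ_c)/ρ_m = 0.186 km.

0.186 km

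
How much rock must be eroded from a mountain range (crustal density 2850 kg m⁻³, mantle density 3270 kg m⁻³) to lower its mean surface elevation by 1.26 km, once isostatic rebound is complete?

Net drop Δ = e − u = e − e ρ_c/ρ_m = e (ρ_m − ρ_c)/ρ_m.
e = Δ ρ_m/(ρ_m − ρ_c) = 1.26 km × 3270/420 = 9.81 km.

9.81 km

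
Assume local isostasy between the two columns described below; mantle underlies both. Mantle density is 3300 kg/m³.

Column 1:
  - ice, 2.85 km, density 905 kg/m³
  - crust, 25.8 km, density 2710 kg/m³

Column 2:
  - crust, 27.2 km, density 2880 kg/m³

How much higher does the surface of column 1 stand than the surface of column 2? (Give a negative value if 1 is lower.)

3.22 km

For any compensation level in the mantle, the mantle terms cancel and isostasy reduces to e = (Σt_1 − Σt_2) − (Σ(ρt)_1 − Σ(ρt)_2) / ρ_m.
Σt_1 = 28.65 km; Σt_2 = 27.2 km; Σ(ρt)_1 = 72497.25; Σ(ρt)_2 = 78336 (in km·kg/m³).
e = (28.65 − 27.2) − (72497.25 − 78336) / 3300 = 3.22 km.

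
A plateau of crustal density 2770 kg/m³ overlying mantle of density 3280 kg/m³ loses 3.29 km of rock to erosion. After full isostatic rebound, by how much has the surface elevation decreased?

0.512 km

Rebound u = e ρ_c/ρ_m = 3.29 km × 2770/3280 = 2.778 km.
Net surface drop = e − u = 3.29 km − 2.778 km = e (ρ_m − ρ_c)/ρ_m = 0.512 km.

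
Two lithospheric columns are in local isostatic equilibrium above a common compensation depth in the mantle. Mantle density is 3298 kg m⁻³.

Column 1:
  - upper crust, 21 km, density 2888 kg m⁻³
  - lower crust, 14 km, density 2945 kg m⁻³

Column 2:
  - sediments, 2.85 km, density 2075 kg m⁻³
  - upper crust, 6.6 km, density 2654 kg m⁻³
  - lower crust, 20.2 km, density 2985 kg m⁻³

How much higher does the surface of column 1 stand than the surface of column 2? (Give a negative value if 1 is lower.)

For any compensation level in the mantle, the mantle terms cancel and isostasy reduces to e = (Σt_1 − Σt_2) − (Σ(ρt)_1 − Σ(ρt)_2) / ρ_m.
Σt_1 = 35 km; Σt_2 = 29.65 km; Σ(ρt)_1 = 101878; Σ(ρt)_2 = 83727.15 (in km·kg m⁻³).
e = (35 − 29.65) − (101878 − 83727.15) / 3298 = −0.154 km.

−0.154 km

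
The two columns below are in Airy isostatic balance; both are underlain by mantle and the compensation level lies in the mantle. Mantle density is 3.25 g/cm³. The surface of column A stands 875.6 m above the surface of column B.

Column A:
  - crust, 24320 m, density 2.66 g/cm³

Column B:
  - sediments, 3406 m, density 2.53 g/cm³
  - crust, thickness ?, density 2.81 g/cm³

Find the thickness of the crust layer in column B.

20600 m

Take the compensation level at the base of the deeper column (depth z_c below the surface of column A) and equate Σ ρ_i t_i down to z_c; mantle fills any gap and the z_c terms cancel.
Column A: 24320×2.66 + (z_c − 24320)×3.25
Column B: 875.6×0 + 3406×2.53 + x×2.81 + (z_c − 875.6 − 3406 − x)×3.25
The z_c×3.25 term appears on both sides and cancels. Collect the known terms of each column as K = Σ(ρt)_known − 3.25 × (depth of known layers): K_A = 64691.2 − 3.25×24320 = −14348.8; K_B = 8617.18 − 3.25×(875.6 + 3406) = −5298.02.
Balance: K_A = K_B − x×(3.25 − 2.81), so x = (K_B − K_A)/(3.25 − 2.81) = 9050.78/0.44 = 20600 m.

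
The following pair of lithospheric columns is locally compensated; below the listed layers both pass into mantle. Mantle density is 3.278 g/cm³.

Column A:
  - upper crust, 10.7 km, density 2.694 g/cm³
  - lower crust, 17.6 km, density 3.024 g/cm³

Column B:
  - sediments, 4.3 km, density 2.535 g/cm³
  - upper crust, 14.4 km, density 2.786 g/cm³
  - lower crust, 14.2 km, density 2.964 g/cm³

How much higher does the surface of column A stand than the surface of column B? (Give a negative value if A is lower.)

For any compensation level in the mantle, the mantle terms cancel and isostasy reduces to e = (Σt_A − Σt_B) − (Σ(ρt)_A − Σ(ρt)_B) / ρ_m.
Σt_A = 28.3 km; Σt_B = 32.9 km; Σ(ρt)_A = 82.0482; Σ(ρt)_B = 93.1077 (in km·g/cm³).
e = (28.3 − 32.9) − (82.0482 − 93.1077) / 3.278 = −1.23 km.

−1.23 km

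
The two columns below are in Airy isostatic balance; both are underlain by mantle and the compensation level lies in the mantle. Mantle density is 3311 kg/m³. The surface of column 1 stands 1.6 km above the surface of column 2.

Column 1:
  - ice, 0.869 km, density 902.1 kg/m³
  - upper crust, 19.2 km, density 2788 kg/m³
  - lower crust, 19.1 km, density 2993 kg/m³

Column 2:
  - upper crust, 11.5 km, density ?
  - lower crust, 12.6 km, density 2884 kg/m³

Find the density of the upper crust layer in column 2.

2660 kg/m³

Take the compensation level at the base of the deeper column (depth z_c below the surface of column 1) and equate Σ ρ_i t_i down to z_c; mantle fills any gap and the z_c terms cancel.
Column 1: 0.869×902.1 + 19.2×2788 + 19.1×2993 + (z_c − 39.169)×3311
Column 2: 1.6×0 + 11.5×ρ + 12.6×2884 + (z_c − 1.6 − 24.1)×3311
The z_c×3311 term appears on both sides and cancels. Collect the known terms of each column as K = Σ(ρt)_known − 3311 × (depth of known layers): K_1 = 111479.825 − 3311×39.169 = −18208.7341; K_2 = 36338.4 − 3311×(1.6 + 24.1) = −48754.3.
Balance: K_1 = K_2 + 11.5×ρ, so ρ = (K_1 − K_2)/11.5 = 30545.6/11.5 = 2660 kg/m³.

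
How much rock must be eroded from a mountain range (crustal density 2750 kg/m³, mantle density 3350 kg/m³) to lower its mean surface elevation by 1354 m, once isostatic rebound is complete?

7560 m

Net drop Δ = e − u = e − e ρ_c/ρ_m = e (ρ_m − ρ_c)/ρ_m.
e = Δ ρ_m/(ρ_m − ρ_c) = 1354 m × 3350/600 = 7560 m.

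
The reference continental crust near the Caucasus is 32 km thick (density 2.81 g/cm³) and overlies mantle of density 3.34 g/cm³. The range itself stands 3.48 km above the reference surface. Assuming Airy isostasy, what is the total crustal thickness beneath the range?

Root depth r = h ρ_c / (ρ_m − ρ_c) = 3.48 km × 2.81 / 0.53 = 18.45 km.
Total thickness = T + h + r = 32 km + 3.48 km + 18.45 km = 53.9 km.

53.9 km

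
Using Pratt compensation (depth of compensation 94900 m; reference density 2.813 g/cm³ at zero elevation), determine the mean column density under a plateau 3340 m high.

2.72 g/cm³

Pratt balance: ρ_ref D = ρ (D + h).
ρ = ρ_ref D/(D + h) = 2.813 × 94900 m/(94900 m + 3340 m) = 2.72 g/cm³.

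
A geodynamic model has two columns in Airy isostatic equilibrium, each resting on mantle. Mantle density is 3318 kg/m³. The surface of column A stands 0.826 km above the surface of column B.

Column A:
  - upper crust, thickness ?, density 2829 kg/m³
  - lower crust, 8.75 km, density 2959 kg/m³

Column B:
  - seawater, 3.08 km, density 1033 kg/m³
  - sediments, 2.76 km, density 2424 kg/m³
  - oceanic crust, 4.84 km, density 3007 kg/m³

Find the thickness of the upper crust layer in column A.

Take the compensation level at the base of the deeper column (depth z_c below the surface of column A) and equate Σ ρ_i t_i down to z_c; mantle fills any gap and the z_c terms cancel.
Column A: x×2829 + 8.75×2959 + (z_c − 8.75 − x)×3318
Column B: 0.826×0 + 3.08×1033 + 2.76×2424 + 4.84×3007 + (z_c − 0.826 − 10.68)×3318
The z_c×3318 term appears on both sides and cancels. Collect the known terms of each column as K = Σ(ρt)_known − 3318 × (depth of known layers): K_A = 25891.25 − 3318×8.75 = −3141.25; K_B = 24425.76 − 3318×(0.826 + 10.68) = −13751.148.
Balance: K_A − x×(3318 − 2829) = K_B, so x = (K_A − K_B)/(3318 − 2829) = 10609.9/489 = 21.7 km.

21.7 km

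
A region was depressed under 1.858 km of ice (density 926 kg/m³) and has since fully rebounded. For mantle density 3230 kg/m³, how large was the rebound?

0.533 km

Removing the load lets mantle flow back in; uplift u satisfies ρ_ice t = ρ_m u.
u = t ρ_ice/ρ_m = 1.858 km × 926/3230 = 0.533 km.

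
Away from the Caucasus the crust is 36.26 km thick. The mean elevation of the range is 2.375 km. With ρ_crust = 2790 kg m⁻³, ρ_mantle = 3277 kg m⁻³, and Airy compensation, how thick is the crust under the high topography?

Root depth r = h ρ_c / (ρ_m − ρ_c) = 2.375 km × 2790 / 487 = 13.61 km.
Total thickness = T + h + r = 36.26 km + 2.375 km + 13.61 km = 52.2 km.

52.2 km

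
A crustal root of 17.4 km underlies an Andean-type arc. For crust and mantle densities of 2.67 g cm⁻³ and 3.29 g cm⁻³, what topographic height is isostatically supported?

Balancing pressure at the compensation depth: ρ_c h = (ρ_m − ρ_c) r.
h = r (ρ_m − ρ_c) / ρ_c = 17.4 km × (3.29 − 2.67) / 2.67 = 4.04 km.

4.04 km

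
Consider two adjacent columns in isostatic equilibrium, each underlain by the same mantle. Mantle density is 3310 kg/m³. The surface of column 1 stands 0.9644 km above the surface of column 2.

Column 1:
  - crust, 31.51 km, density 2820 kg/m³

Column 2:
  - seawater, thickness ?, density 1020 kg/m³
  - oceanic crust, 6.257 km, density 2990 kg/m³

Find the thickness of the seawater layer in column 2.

Take the compensation level at the base of the deeper column (depth z_c below the surface of column 1) and equate Σ ρ_i t_i down to z_c; mantle fills any gap and the z_c terms cancel.
Column 1: 31.51×2820 + (z_c − 31.51)×3310
Column 2: 0.9644×0 + x×1020 + 6.257×2990 + (z_c − 0.9644 − 6.257 − x)×3310
The z_c×3310 term appears on both sides and cancels. Collect the known terms of each column as K = Σ(ρt)_known − 3310 × (depth of known layers): K_1 = 88858.2 − 3310×31.51 = −15439.9; K_2 = 18708.43 − 3310×(0.9644 + 6.257) = −5194.404.
Balance: K_1 = K_2 − x×(3310 − 1020), so x = (K_2 − K_1)/(3310 − 1020) = 10245.5/2290 = 4.47 km.

4.47 km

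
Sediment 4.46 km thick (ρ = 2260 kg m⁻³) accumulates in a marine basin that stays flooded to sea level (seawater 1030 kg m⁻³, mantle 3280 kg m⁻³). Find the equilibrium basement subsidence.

Submarine loading: the sediment displaces seawater, and the subsidence is in turn flooded, so s (ρ_m − ρ_w) = t (ρ_sed − ρ_w).
s = 4.46 km × (2260 − 1030) / (3280 − 1030) = 2.44 km.

2.44 km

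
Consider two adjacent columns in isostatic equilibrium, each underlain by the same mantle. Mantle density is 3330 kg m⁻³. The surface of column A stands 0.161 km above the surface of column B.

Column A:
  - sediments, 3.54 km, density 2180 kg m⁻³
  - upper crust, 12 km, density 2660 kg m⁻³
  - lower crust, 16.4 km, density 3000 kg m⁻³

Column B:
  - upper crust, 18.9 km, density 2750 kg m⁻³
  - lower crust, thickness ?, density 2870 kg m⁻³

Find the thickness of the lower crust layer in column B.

Take the compensation level at the base of the deeper column (depth z_c below the surface of column A) and equate Σ ρ_i t_i down to z_c; mantle fills any gap and the z_c terms cancel.
Column A: 3.54×2180 + 12×2660 + 16.4×3000 + (z_c − 31.94)×3330
Column B: 0.161×0 + 18.9×2750 + x×2870 + (z_c − 0.161 − 18.9 − x)×3330
The z_c×3330 term appears on both sides and cancels. Collect the known terms of each column as K = Σ(ρt)_known − 3330 × (depth of known layers): K_A = 88837.2 − 3330×31.94 = −17523; K_B = 51975 − 3330×(0.161 + 18.9) = −11498.13.
Balance: K_A = K_B − x×(3330 − 2870), so x = (K_B − K_A)/(3330 − 2870) = 6024.87/460 = 13.1 km.

13.1 km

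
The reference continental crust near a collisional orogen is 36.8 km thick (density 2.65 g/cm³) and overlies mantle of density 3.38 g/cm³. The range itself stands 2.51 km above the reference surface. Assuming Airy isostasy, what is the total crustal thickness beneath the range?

48.4 km

Root depth r = h ρ_c / (ρ_m − ρ_c) = 2.51 km × 2.65 / 0.73 = 9.112 km.
Total thickness = T + h + r = 36.8 km + 2.51 km + 9.112 km = 48.4 km.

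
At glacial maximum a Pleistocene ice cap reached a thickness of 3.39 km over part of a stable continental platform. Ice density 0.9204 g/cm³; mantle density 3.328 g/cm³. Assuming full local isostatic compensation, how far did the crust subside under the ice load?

Balancing pressure at the compensation depth: the ice load ρ_ice t is balanced by mantle displaced below, ρ_m s.
s = t ρ_ice / ρ_m = 3.39 km × 0.9204/3.328 = 0.938 km.

0.938 km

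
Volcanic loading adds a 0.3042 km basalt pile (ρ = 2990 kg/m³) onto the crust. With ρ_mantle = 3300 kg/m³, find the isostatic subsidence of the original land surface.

0.276 km

Subaerial loading: s = t ρ_load / ρ_m.
s = 0.3042 km × 2990/3300 = 0.276 km.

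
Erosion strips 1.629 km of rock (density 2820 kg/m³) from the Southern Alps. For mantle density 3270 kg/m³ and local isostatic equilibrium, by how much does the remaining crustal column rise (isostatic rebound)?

1.4 km

Unloading: uplift u = e ρ_c/ρ_m = 1.629 km × 2820/3270 = 1.4 km.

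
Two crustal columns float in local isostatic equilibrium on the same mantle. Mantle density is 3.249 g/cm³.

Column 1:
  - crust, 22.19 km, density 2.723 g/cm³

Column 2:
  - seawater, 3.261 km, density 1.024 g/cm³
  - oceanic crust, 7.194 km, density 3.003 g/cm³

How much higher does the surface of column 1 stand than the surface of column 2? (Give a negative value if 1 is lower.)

For any compensation level in the mantle, the mantle terms cancel and isostasy reduces to e = (Σt_1 − Σt_2) − (Σ(ρt)_1 − Σ(ρt)_2) / ρ_m.
Σt_1 = 22.19 km; Σt_2 = 10.455 km; Σ(ρt)_1 = 60.42337; Σ(ρt)_2 = 24.942846 (in km·g/cm³).
e = (22.19 − 10.455) − (60.42337 − 24.942846) / 3.249 = 0.815 km.

0.815 km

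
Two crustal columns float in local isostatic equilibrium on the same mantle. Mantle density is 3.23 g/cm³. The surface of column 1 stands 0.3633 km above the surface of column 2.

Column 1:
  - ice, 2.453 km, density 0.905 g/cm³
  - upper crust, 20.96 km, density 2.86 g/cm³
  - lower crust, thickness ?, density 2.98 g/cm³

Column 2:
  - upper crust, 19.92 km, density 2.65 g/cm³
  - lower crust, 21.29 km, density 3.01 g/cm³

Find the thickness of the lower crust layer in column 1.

15.8 km

Take the compensation level at the base of the deeper column (depth z_c below the surface of column 1) and equate Σ ρ_i t_i down to z_c; mantle fills any gap and the z_c terms cancel.
Column 1: 2.453×0.905 + 20.96×2.86 + x×2.98 + (z_c − 23.413 − x)×3.23
Column 2: 0.3633×0 + 19.92×2.65 + 21.29×3.01 + (z_c − 0.3633 − 41.21)×3.23
The z_c×3.23 term appears on both sides and cancels. Collect the known terms of each column as K = Σ(ρt)_known − 3.23 × (depth of known layers): K_1 = 62.165565 − 3.23×23.413 = −13.458425; K_2 = 116.8709 − 3.23×(0.3633 + 41.21) = −17.410859.
Balance: K_1 − x×(3.23 − 2.98) = K_2, so x = (K_1 − K_2)/(3.23 − 2.98) = 3.95243/0.25 = 15.8 km.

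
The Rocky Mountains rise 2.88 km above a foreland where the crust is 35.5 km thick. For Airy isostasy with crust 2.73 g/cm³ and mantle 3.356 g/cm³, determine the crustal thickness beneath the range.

50.9 km

Root depth r = h ρ_c / (ρ_m − ρ_c) = 2.88 km × 2.73 / 0.626 = 12.56 km.
Total thickness = T + h + r = 35.5 km + 2.88 km + 12.56 km = 50.9 km.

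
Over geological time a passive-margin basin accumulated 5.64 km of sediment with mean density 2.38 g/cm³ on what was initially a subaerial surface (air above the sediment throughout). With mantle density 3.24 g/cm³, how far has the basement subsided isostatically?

4.14 km

Subaerial load: s = t ρ_sed / ρ_m = 5.64 km × 2.38/3.24 = 4.14 km.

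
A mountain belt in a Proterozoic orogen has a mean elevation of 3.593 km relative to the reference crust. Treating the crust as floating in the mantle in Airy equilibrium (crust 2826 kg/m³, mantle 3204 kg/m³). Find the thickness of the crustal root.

26.9 km

Balancing pressure at the compensation depth: the weight of the topography is balanced by the buoyancy of the root, ρ_c h = (ρ_m − ρ_c) r.
r = h · ρ_c / (ρ_m − ρ_c) = 3.593 km × 2826 / (3204 − 2826) = 26.9 km.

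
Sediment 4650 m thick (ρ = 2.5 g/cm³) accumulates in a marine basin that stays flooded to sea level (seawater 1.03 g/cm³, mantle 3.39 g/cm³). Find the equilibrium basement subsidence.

2900 m

Submarine loading: the sediment displaces seawater, and the subsidence is in turn flooded, so s (ρ_m − ρ_w) = t (ρ_sed − ρ_w).
s = 4650 m × (2.5 − 1.03) / (3.39 − 1.03) = 2900 m.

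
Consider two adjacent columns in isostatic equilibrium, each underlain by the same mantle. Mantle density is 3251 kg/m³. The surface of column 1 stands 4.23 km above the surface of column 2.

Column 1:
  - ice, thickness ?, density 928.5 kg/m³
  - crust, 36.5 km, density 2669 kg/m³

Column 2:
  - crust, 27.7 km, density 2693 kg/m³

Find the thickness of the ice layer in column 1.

3.43 km

Take the compensation level at the base of the deeper column (depth z_c below the surface of column 1) and equate Σ ρ_i t_i down to z_c; mantle fills any gap and the z_c terms cancel.
Column 1: x×928.5 + 36.5×2669 + (z_c − 36.5 − x)×3251
Column 2: 4.23×0 + 27.7×2693 + (z_c − 4.23 − 27.7)×3251
The z_c×3251 term appears on both sides and cancels. Collect the known terms of each column as K = Σ(ρt)_known − 3251 × (depth of known layers): K_1 = 97418.5 − 3251×36.5 = −21243; K_2 = 74596.1 − 3251×(4.23 + 27.7) = −29208.33.
Balance: K_1 − x×(3251 − 928.5) = K_2, so x = (K_1 − K_2)/(3251 − 928.5) = 7965.33/2322.5 = 3.43 km.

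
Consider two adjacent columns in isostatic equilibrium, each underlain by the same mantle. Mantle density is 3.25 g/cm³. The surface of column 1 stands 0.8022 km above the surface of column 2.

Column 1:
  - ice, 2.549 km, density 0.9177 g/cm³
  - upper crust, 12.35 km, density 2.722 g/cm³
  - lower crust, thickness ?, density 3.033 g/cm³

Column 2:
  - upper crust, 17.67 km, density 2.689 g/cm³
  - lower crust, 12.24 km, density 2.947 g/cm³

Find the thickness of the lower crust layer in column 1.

Take the compensation level at the base of the deeper column (depth z_c below the surface of column 1) and equate Σ ρ_i t_i down to z_c; mantle fills any gap and the z_c terms cancel.
Column 1: 2.549×0.9177 + 12.35×2.722 + x×3.033 + (z_c − 14.899 − x)×3.25
Column 2: 0.8022×0 + 17.67×2.689 + 12.24×2.947 + (z_c − 0.8022 − 29.91)×3.25
The z_c×3.25 term appears on both sides and cancels. Collect the known terms of each column as K = Σ(ρt)_known − 3.25 × (depth of known layers): K_1 = 35.9559173 − 3.25×14.899 = −12.4658327; K_2 = 83.58591 − 3.25×(0.8022 + 29.91) = −16.22874.
Balance: K_1 − x×(3.25 − 3.033) = K_2, so x = (K_1 − K_2)/(3.25 − 3.033) = 3.76291/0.217 = 17.3 km.

17.3 km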